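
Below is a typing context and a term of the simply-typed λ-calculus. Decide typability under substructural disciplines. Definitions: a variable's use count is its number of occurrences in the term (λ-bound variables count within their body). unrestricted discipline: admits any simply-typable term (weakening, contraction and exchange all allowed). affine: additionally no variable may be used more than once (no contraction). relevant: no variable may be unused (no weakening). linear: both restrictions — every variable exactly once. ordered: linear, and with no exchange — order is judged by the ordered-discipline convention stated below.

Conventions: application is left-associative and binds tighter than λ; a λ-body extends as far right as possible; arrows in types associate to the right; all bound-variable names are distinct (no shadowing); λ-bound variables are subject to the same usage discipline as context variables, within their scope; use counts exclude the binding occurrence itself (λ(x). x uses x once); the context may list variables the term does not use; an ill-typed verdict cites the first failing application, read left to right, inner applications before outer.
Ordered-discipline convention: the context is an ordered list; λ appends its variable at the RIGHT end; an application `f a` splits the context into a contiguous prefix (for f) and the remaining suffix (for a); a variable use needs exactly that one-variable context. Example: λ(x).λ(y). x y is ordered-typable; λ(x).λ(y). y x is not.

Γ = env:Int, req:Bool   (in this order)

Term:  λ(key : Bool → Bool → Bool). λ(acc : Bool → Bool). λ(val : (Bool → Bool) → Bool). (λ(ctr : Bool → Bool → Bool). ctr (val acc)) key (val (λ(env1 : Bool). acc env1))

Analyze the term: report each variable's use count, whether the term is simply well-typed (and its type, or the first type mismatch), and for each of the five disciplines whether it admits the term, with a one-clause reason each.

use counts: env: 0×, req: 0×, key [bound]: 1×, acc [bound]: 2×, val [bound]: 2×, ctr [bound]: 1×, env1 [bound]: 1×
uses in reading order: ctr, val, acc, key, val, acc, env1
typing: well-typed at (Bool → Bool → Bool) → (Bool → Bool) → ((Bool → Bool) → Bool) → Bool
ordered ✗ (uses contraction: acc ×2, val ×2; needs weakening: env, req unused)
linear ✗ (uses contraction: acc ×2, val ×2; needs weakening: env, req unused)
affine ✗ (uses contraction: acc ×2, val ×2)
relevant ✗ (needs weakening: env, req unused)
unrestricted ✓ (typability at (Bool → Bool → Bool) → (Bool → Bool) → ((Bool → Bool) → Bool) → Bool is all that's needed)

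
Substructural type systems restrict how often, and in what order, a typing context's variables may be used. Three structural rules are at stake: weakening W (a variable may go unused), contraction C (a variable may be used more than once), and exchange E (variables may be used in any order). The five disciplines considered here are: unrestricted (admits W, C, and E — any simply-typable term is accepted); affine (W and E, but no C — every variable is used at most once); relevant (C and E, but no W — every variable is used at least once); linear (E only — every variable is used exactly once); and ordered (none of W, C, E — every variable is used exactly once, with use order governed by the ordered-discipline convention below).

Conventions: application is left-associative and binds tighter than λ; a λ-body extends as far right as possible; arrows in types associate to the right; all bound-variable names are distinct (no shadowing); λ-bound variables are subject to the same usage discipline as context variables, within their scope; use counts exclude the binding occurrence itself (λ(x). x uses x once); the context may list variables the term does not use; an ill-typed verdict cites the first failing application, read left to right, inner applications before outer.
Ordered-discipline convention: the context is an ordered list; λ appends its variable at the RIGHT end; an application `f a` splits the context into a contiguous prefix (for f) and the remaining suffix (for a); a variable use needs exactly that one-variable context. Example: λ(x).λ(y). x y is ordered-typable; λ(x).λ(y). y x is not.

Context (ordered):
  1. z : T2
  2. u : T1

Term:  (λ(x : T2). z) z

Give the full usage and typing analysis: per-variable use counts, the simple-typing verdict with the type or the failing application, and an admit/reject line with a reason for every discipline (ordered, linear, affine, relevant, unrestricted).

variable uses: z: 2; u: 0; x [bound]: 0
order of uses: z, z
typing: ✓ — T2
ordered: ✗ — z ×2 used more than once (contraction); unused: u, x — weakening required
linear: ✗ — z ×2 used more than once (contraction); unused: u, x — weakening required
affine: ✗ — z ×2 used more than once (contraction)
relevant: ✗ — unused: u, x — weakening required
unrestricted: ✓ — well-typed at T2; no restrictions here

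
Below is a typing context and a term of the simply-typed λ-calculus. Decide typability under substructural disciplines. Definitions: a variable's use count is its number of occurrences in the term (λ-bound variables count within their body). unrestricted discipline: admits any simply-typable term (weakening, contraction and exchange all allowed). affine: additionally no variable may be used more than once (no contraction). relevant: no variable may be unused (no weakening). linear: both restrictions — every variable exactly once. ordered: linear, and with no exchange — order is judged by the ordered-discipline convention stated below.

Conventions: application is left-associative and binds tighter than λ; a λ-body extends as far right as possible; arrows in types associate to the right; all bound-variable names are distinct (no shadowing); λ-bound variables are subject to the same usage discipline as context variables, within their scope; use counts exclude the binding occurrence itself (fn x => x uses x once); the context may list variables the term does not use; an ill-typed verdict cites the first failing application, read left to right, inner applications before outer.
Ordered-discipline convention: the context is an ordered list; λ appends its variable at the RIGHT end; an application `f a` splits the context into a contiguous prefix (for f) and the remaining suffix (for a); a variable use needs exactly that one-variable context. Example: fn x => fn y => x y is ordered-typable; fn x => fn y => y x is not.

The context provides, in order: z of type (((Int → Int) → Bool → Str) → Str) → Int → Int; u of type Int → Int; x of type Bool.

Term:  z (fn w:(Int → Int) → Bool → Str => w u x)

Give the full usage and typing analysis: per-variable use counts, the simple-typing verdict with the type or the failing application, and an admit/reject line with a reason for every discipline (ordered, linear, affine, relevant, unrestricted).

counts: z ×1, u ×1, x ×1, w [bound] ×1
order of uses: z, w, u, x
typing: well-typed at Int → Int
ordered: ✗, use order z, w, u, x needs exchange
linear: ✓, single use per variable (z, u, x, w)
affine: ✓, z, u, x, w: no repeats, contraction unneeded
relevant: ✓, every one of z, u, x, w appears
unrestricted: ✓, type-checks (Int → Int) and nothing is barred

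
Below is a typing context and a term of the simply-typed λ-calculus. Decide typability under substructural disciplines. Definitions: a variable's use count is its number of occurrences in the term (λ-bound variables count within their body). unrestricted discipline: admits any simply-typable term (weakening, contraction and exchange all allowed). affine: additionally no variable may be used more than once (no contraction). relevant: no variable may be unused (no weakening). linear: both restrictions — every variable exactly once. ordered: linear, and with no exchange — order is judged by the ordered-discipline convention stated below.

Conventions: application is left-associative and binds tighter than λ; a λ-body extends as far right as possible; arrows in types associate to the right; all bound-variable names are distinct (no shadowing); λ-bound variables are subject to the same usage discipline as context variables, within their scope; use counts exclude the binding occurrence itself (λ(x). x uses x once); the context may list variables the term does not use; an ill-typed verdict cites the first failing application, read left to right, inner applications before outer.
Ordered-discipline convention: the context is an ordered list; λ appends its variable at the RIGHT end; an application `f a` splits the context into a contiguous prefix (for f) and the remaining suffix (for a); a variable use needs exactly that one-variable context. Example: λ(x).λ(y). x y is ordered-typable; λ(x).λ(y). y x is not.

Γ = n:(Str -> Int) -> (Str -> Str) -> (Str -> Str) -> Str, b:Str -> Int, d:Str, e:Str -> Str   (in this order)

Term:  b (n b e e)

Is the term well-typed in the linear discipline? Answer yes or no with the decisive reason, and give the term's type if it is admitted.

no — uses contraction: b ×2, e ×2; needs weakening: d unused
counts: n: 1×; b: 2×; d: 0×; e: 2×
use order (left to right): b, n, b, e, e
typing: ✓ — Int
summary: ordered ✗ · linear ✗ · affine ✗ · relevant ✗ · unrestricted ✓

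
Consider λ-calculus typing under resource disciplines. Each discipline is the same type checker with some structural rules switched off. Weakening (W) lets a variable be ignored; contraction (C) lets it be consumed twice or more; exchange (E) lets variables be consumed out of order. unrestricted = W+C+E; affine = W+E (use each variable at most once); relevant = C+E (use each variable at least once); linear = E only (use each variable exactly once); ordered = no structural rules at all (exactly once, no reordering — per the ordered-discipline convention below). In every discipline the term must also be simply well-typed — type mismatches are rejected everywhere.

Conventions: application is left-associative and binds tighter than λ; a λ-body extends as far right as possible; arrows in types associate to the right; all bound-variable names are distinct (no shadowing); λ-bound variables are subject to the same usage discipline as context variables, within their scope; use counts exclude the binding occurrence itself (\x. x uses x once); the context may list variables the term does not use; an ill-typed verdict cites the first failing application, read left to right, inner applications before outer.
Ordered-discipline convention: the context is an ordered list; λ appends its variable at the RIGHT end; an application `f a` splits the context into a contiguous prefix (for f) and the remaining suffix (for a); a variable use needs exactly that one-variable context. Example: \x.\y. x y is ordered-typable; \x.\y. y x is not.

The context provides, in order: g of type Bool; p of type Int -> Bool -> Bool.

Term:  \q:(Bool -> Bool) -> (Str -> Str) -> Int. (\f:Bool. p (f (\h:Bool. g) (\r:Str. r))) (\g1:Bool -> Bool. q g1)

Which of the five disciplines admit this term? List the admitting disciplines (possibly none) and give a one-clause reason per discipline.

admitted by: none
usage: g=1, p=1, q [bound]=1, f [bound]=1, h [bound]=0, r [bound]=1, g1 [bound]=1
use order (left to right): p, f, g, r, q, g1
typing: ill-typed: applying a non-function (Bool)
ordered ✗ (fails simple typing)
linear ✗ (a type mismatch blocks all five)
affine ✗ (the type mismatch rejects it)
relevant ✗ (not simply typable)
unrestricted ✗ (fails simple typing)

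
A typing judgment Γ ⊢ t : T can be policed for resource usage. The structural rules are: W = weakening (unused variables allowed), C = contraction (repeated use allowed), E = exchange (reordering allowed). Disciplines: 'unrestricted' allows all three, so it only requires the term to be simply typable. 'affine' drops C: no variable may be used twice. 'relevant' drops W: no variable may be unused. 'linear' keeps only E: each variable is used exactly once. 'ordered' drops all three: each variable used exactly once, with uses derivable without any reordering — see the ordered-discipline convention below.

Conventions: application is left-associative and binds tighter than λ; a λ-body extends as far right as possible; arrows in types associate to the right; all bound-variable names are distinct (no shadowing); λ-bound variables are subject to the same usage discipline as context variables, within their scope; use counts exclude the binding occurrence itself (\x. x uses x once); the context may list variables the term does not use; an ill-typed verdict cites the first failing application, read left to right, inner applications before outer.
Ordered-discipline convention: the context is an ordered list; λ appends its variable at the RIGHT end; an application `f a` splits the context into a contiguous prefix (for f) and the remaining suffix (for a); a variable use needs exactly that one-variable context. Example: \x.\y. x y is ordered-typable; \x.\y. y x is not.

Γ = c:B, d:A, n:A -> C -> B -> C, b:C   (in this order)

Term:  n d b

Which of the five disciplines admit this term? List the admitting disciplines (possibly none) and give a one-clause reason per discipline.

admitting disciplines: affine, unrestricted
counts: c: 0×, d: 1×, n: 1×, b: 1×
order of uses: n, d, b
typing: well-typed — term : B -> C
ordered: ✗ — c left unused
linear: ✗ — c left unused
affine: ✓ — at most one use each (c, d, n, b)
relevant: ✗ — c left unused
unrestricted: ✓ — well-typed at B -> C; no restrictions here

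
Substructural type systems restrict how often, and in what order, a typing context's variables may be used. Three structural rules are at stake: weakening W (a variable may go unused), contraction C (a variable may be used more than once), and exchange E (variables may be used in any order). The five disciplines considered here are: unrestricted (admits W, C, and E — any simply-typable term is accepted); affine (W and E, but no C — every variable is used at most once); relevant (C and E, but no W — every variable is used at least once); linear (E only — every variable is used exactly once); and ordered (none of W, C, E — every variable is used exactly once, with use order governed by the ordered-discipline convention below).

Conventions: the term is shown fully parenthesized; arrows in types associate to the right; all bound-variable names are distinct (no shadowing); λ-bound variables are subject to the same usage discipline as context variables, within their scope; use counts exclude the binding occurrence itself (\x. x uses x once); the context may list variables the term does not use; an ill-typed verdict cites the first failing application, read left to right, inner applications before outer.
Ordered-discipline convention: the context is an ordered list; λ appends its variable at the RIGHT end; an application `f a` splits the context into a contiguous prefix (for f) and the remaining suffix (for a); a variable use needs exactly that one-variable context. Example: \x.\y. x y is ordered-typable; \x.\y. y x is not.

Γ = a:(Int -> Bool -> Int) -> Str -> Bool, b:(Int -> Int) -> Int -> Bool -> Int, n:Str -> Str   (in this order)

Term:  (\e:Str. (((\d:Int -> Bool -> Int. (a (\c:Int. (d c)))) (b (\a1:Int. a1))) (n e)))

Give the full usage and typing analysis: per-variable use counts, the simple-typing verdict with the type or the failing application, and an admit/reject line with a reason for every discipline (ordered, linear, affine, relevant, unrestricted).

use counts: a ×1, b ×1, n ×1, e (λ-bound) ×1, d (λ-bound) ×1, c (λ-bound) ×1, a1 (λ-bound) ×1
use order (left to right): a, d, c, b, a1, n, e
typing: ✓ — Str -> Bool
ordered ✓ (single-use (a, b, n, e, d, c, a1), ordered derivation ok)
linear ✓ (each of a, b, n, e, d, c, a1 used exactly once)
affine ✓ (at most one use each (a, b, n, e, d, c, a1))
relevant ✓ (none of a, b, n, e, d, c, a1 goes unused)
unrestricted ✓ (well-typed at Str -> Bool; no restrictions here)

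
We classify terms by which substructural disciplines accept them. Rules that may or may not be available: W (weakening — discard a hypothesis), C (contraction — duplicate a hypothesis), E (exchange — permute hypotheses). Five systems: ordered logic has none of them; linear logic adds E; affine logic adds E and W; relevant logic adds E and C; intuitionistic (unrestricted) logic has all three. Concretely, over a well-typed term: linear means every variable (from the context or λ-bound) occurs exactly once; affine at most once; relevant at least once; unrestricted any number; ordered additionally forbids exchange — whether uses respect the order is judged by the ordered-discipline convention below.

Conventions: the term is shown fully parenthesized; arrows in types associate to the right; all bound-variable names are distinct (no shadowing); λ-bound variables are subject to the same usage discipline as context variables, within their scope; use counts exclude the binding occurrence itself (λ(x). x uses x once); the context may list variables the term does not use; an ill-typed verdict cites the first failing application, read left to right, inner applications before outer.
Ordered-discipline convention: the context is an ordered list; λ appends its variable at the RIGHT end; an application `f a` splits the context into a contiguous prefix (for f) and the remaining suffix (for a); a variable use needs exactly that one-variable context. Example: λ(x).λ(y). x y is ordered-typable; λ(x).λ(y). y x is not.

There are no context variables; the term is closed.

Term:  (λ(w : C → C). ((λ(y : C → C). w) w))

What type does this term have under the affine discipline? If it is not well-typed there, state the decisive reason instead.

not well-typed under affine — uses contraction: w ×2
use counts: w (λ-bound)=2; y (λ-bound)=0
left-to-right use order: w, w
typing: well-typed at (C → C) → C → C
across the five disciplines: ordered ✗ | linear ✗ | affine ✗ | relevant ✗ | unrestricted ✓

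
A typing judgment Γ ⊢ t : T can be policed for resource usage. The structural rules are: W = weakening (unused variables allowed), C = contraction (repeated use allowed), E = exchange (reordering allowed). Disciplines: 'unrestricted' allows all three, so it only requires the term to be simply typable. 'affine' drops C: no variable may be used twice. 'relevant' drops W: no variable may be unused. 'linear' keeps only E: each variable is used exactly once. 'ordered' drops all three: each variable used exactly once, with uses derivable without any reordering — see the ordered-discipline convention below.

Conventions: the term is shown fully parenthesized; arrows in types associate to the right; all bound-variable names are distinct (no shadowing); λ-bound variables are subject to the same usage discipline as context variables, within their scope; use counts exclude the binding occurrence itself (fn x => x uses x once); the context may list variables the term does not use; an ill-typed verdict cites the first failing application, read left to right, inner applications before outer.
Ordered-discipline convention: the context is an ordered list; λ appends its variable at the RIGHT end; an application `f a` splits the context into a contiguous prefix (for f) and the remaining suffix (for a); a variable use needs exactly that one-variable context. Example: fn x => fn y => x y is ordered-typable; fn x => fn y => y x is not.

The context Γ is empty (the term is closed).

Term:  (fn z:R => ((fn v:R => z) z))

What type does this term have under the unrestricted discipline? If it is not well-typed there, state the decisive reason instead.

term : R -> R
counts: z [bound]=2, v [bound]=0
use order (left to right): z, z
typing: well-typed — term : R -> R
per-discipline verdicts: ordered ✗; linear ✗; affine ✗; relevant ✗; unrestricted ✓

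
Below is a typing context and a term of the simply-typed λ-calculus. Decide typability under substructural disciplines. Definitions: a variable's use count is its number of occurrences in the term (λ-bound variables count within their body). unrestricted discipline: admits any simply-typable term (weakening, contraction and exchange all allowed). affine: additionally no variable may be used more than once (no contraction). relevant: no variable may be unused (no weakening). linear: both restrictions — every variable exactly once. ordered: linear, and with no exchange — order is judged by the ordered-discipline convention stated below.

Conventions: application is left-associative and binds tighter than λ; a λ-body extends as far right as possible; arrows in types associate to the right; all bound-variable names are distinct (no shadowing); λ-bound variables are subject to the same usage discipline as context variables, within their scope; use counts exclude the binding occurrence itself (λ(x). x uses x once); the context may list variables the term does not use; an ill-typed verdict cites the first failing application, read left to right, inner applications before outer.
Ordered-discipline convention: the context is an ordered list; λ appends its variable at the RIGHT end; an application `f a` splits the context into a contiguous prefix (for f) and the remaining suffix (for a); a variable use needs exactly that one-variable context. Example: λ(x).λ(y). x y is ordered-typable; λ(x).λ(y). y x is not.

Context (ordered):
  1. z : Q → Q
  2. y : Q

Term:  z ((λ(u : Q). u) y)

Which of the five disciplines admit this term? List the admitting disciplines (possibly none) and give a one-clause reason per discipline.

admitted by: ordered, linear, affine, relevant, unrestricted
usage: z: 1×; y: 1×; u (λ-bound): 1×
use order (left to right): z, u, y
typing: ✓ — Q
ordered ✓ (z, y, u once each; derivable with no W/C/E)
linear ✓ (each of z, y, u used exactly once)
affine ✓ (at most one use each (z, y, u))
relevant ✓ (every one of z, y, u appears)
unrestricted ✓ (type-checks (Q) and nothing is barred)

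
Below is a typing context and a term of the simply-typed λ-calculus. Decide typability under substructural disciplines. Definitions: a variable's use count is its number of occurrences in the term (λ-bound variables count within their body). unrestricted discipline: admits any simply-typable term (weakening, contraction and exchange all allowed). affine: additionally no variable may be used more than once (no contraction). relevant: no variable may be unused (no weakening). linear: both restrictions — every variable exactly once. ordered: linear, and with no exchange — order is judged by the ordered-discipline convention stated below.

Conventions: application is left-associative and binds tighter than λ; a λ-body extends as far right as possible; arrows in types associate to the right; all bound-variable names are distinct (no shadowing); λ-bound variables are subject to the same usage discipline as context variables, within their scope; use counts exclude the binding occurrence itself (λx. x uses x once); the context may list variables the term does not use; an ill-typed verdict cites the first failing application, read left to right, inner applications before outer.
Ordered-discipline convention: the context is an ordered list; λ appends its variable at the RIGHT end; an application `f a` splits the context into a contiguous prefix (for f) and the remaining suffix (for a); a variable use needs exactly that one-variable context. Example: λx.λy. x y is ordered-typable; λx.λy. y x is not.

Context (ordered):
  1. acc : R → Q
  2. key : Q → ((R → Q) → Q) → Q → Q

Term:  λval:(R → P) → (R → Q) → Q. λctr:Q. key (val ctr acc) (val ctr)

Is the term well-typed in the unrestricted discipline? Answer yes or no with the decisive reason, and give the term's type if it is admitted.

no — a type mismatch blocks all five
counts: acc: 1×; key: 1×; val (λ-bound): 2×; ctr (λ-bound): 2×
left-to-right use order: key, val, ctr, acc, val, ctr
typing: ill-typed: argument of type Q where R → P is required
summary: ordered ✗; linear ✗; affine ✗; relevant ✗; unrestricted ✗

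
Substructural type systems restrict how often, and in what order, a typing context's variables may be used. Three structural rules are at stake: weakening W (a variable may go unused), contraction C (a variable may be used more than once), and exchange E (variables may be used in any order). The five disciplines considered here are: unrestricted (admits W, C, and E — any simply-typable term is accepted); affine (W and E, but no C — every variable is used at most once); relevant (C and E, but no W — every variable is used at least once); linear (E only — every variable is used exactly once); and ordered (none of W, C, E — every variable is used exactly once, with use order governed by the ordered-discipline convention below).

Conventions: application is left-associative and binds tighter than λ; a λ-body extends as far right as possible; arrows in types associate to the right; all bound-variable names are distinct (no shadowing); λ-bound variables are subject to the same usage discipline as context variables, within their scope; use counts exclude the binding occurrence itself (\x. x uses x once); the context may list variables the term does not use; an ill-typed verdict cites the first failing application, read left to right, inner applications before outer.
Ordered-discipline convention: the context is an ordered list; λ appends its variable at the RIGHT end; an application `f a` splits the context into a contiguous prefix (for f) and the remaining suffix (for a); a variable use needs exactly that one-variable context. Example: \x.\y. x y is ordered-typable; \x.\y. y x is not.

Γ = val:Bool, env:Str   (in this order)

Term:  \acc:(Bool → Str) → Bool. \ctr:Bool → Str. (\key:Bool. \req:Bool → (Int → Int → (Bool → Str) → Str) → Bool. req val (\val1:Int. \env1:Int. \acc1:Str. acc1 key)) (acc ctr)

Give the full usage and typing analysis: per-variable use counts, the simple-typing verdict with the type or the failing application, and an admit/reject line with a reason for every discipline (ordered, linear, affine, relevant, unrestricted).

usage: val: 1; env: 0; acc (λ-bound): 1; ctr (λ-bound): 1; key (λ-bound): 1; req (λ-bound): 1; val1 (λ-bound): 0; env1 (λ-bound): 0; acc1 (λ-bound): 1
left-to-right use order: req, val, acc1, key, acc, ctr
typing: ill-typed: non-function type Str applied to an argument
ordered: ✗, fails simple typing
linear: ✗, a type mismatch blocks all five
affine: ✗, the type mismatch rejects it
relevant: ✗, not simply typable
unrestricted: ✗, fails simple typing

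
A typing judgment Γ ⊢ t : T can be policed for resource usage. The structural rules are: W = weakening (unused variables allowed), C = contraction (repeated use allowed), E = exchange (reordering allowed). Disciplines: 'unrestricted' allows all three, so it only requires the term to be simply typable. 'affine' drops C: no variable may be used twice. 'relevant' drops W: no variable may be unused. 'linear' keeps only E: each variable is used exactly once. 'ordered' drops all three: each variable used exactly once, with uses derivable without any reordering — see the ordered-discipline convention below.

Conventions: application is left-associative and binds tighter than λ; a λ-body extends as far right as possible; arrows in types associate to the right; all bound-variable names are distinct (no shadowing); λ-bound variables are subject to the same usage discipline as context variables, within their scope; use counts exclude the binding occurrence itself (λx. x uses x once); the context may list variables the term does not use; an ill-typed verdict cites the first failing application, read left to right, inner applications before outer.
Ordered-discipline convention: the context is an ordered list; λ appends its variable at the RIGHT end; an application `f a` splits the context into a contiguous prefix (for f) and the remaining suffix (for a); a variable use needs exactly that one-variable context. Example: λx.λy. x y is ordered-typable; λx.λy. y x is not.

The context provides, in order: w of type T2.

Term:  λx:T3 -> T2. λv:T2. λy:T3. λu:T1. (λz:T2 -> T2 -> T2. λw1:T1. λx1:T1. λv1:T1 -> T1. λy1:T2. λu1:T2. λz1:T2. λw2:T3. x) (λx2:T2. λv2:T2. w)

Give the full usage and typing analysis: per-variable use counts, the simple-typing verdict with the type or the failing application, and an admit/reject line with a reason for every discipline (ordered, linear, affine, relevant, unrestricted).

use counts: w: 1×; x (λ-bound): 1×; v (λ-bound): 0×; y (λ-bound): 0×; u (λ-bound): 0×; z (λ-bound): 0×; w1 (λ-bound): 0×; x1 (λ-bound): 0×; v1 (λ-bound): 0×; y1 (λ-bound): 0×; u1 (λ-bound): 0×; z1 (λ-bound): 0×; w2 (λ-bound): 0×; x2 (λ-bound): 0×; v2 (λ-bound): 0×
use order (left to right): x, w
typing: ✓ — (T3 -> T2) -> T2 -> T3 -> T1 -> T1 -> T1 -> (T1 -> T1) -> T2 -> T2 -> T2 -> T3 -> T3 -> T2
ordered ✗ (needs weakening: v, y, u, z, w1, x1, v1, y1, u1, z1, w2, x2, v2 unused)
linear ✗ (needs weakening: v, y, u, z, w1, x1, v1, y1, u1, z1, w2, x2, v2 unused)
affine ✓ (no duplicate uses among w, x, v, y, u, z, w1, x1, v1, y1, u1, z1, w2, x2, v2)
relevant ✗ (needs weakening: v, y, u, z, w1, x1, v1, y1, u1, z1, w2, x2, v2 unused)
unrestricted ✓ (type-checks ((T3 -> T2) -> T2 -> T3 -> T1 -> T1 -> T1 -> (T1 -> T1) -> T2 -> T2 -> T2 -> T3 -> T3 -> T2) and nothing is barred)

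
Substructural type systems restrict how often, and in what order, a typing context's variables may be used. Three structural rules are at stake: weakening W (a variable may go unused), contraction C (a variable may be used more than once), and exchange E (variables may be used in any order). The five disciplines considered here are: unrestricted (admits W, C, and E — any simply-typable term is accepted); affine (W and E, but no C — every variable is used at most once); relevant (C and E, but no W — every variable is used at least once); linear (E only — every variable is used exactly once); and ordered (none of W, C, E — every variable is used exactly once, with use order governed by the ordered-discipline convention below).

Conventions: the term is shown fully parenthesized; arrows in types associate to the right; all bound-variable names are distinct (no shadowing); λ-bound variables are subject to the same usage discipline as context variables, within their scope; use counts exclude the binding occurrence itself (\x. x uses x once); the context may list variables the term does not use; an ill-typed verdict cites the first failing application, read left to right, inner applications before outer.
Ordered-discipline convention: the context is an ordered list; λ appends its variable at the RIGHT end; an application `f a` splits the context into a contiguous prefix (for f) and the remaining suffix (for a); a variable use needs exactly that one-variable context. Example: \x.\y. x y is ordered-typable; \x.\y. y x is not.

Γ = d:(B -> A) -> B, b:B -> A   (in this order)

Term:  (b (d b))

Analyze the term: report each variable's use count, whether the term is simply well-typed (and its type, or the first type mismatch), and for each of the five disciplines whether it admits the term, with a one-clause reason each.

counts: d: 1; b: 2
order of uses: b, d, b
typing: well-typed — term : A
ordered ✗ (repeated use of b ×2)
linear ✗ (repeated use of b ×2)
affine ✗ (repeated use of b ×2)
relevant ✓ (at least one use each (d, b))
unrestricted ✓ (typability at A is all that's needed)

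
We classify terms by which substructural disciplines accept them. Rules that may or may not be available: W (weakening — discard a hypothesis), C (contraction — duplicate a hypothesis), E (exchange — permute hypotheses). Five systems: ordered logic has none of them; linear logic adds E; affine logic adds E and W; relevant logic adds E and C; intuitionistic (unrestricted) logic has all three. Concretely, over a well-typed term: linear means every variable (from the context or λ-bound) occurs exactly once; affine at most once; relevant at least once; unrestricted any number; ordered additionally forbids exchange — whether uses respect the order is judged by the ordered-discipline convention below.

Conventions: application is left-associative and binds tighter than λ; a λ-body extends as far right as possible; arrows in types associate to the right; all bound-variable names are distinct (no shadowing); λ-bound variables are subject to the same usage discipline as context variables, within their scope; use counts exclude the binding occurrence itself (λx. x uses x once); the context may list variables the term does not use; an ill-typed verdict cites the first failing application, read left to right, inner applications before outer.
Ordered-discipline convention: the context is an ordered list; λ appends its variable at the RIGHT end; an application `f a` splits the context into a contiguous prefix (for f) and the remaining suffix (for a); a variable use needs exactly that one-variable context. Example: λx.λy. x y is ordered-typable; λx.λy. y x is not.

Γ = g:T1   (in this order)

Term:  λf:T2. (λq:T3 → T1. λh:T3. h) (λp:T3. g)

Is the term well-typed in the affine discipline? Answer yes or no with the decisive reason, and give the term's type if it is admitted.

yes — none of g, f, q, h, p used more than once; term : T2 → T3 → T3
counts: g: 1×, f (λ-bound): 0×, q (λ-bound): 0×, h (λ-bound): 1×, p (λ-bound): 0×
order of uses: h, g
typing: ✓ — T2 → T3 → T3
across the five disciplines: ordered ✗ | linear ✗ | affine ✓ | relevant ✗ | unrestricted ✓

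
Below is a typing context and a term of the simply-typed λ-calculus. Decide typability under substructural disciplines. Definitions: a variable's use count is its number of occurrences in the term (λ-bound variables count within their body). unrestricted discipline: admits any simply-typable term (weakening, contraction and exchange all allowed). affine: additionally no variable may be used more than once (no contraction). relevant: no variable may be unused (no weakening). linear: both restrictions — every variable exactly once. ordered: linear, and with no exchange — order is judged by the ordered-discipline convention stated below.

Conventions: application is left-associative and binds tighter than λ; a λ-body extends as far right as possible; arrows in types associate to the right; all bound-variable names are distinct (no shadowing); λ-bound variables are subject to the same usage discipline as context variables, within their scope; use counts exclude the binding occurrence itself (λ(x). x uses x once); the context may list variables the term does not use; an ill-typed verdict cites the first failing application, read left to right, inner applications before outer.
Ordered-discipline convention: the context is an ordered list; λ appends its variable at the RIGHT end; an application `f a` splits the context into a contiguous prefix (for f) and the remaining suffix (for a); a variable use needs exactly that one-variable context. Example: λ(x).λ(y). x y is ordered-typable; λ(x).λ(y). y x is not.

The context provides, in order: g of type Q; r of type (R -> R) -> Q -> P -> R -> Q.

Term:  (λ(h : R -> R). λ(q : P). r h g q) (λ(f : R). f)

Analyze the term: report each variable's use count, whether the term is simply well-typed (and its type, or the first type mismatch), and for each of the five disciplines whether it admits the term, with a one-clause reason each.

counts: g ×1; r ×1; h [bound] ×1; q [bound] ×1; f [bound] ×1
order of uses: r, h, g, q, f
typing: the term checks, with type P -> R -> Q
ordered: ✗ — needs exchange: uses follow r, h, g, q, f
linear: ✓ — each of g, r, h, q, f used exactly once
affine: ✓ — at most one use each (g, r, h, q, f)
relevant: ✓ — every one of g, r, h, q, f appears
unrestricted: ✓ — well-typed at P -> R -> Q; no restrictions here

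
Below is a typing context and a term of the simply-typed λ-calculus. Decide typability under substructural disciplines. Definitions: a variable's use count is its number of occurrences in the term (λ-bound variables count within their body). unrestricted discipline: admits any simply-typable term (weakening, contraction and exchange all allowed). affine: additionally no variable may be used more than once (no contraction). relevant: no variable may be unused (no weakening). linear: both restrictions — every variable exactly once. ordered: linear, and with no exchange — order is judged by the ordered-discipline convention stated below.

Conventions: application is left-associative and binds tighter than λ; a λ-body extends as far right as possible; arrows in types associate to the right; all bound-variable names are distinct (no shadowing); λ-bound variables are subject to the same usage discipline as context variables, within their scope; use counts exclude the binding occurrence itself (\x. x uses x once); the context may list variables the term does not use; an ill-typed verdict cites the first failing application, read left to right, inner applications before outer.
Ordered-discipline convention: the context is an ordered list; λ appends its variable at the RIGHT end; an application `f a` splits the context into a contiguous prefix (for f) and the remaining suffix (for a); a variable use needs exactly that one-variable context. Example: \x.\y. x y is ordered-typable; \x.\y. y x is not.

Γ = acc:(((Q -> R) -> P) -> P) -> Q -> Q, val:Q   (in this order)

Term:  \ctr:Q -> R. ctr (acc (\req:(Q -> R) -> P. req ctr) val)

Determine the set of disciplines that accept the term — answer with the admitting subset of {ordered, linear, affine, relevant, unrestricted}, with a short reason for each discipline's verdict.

admitted in: relevant, unrestricted
variable uses: acc=1, val=1, ctr [bound]=2, req [bound]=1
order of uses: ctr, acc, req, ctr, val
typing: the term checks, with type (Q -> R) -> R
ordered: ✗, ctr ×2 used more than once (contraction)
linear: ✗, ctr ×2 used more than once (contraction)
affine: ✗, ctr ×2 used more than once (contraction)
relevant: ✓, none of acc, val, ctr, req goes unused
unrestricted: ✓, simply typable at (Q -> R) -> R; W, C, E all held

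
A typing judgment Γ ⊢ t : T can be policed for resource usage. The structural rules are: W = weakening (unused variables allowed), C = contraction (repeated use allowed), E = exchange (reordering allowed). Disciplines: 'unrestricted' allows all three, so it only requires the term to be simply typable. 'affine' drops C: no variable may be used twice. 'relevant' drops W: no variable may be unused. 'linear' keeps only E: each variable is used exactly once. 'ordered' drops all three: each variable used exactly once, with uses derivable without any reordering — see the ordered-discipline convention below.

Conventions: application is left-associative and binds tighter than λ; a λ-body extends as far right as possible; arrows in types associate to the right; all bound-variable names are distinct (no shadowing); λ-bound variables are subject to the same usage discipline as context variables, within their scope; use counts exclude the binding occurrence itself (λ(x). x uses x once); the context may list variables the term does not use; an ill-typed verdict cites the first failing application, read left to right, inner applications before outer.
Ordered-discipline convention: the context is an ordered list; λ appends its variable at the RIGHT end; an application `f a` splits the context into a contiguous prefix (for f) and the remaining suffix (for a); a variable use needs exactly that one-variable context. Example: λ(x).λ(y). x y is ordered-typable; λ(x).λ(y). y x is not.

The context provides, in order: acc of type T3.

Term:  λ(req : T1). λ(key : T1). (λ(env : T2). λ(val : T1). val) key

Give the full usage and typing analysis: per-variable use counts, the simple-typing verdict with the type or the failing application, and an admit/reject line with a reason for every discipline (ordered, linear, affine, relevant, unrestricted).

usage: acc ×0, req (λ-bound) ×0, key (λ-bound) ×1, env (λ-bound) ×0, val (λ-bound) ×1
left-to-right use order: val, key
typing: ill-typed: an argument T1 mismatches the expected T2
ordered: ✗, the type mismatch rejects it
linear: ✗, not simply typable
affine: ✗, fails simple typing
relevant: ✗, a type mismatch blocks all five
unrestricted: ✗, the type mismatch rejects it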